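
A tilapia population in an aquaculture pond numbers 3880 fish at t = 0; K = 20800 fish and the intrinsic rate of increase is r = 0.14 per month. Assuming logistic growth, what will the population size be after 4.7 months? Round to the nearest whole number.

A = (K − N₀)/N₀ = (20800 − 3880)/3880 = 4.3608.
N(t) = K/(1 + A·e^(−rt)) = 20800/(1 + 4.3608×e^(−0.14×4.7)).
e^(−0.658) = 0.51789; denominator = 1 + 4.3608×0.51789 = 3.2584.
N = 20800/3.2584 = 6383.48.

6383 fish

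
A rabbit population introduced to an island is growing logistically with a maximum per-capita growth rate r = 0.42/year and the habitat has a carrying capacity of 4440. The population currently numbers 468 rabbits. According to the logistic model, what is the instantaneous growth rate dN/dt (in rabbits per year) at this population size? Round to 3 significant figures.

176 rabbits per year

dN/dt = rN(1 − N/K) = 0.42 × 468 × (1 − 468/4440).
1 − 468/4440 = 0.89459; dN/dt = 0.42 × 468 × 0.89459 = 175.84.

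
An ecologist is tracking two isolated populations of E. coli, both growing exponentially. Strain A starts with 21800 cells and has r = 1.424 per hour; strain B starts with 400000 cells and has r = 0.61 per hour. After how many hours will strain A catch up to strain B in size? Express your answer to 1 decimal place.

3.6 hours

Set 21800·e^(1.424t) = 400000·e^(0.61t).
e^((1.424 − 0.61)t) = 400000/21800 → e^(0.814·t) = 18.349.
0.814·t = ln(18.349) = 2.9096, so t = 2.9096/0.814 = 3.5744.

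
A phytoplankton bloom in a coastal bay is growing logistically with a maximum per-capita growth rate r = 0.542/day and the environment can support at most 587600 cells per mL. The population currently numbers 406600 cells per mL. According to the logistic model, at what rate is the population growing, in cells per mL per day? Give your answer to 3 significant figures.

dN/dt = rN(1 − N/K) = 0.542 × 406600 × (1 − 406600/587600).
1 − 406600/587600 = 0.30803; dN/dt = 0.542 × 406600 × 0.30803 = 67883.

67900 cells per mL per day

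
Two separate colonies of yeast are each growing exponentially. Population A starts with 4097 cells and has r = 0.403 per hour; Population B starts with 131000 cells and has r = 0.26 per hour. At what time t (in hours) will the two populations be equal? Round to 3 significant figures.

24.2 hours

Set 4097·e^(0.403t) = 131000·e^(0.26t).
e^((0.403 − 0.26)t) = 131000/4097 → e^(0.143·t) = 31.975.
0.143·t = ln(31.975) = 3.4649, so t = 3.4649/0.143 = 24.23.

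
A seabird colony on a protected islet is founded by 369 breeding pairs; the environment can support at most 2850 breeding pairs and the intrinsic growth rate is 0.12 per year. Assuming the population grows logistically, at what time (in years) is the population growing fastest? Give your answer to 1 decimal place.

Logistic growth is fastest at N = K/2 = 1425.
A = (K − N₀)/N₀ = 6.7236. Set K/(1 + A·e^(−rt)) = K/2 → A·e^(−rt) = 1.
e^(−0.12t) = 1/6.7236 = 0.14873, so t = ln(6.7236)/0.12 = 1.9056/0.12 = 15.88.

15.9 years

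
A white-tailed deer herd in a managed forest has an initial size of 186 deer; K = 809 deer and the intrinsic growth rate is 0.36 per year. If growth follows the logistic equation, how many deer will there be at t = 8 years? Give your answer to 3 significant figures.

681 deer

A = (K − N₀)/N₀ = (809 − 186)/186 = 3.3495.
N(t) = K/(1 + A·e^(−rt)) = 809/(1 + 3.3495×e^(−0.36×8)).
e^(−2.88) = 0.056135; denominator = 1 + 3.3495×0.056135 = 1.188.
N = 809/1.188 = 680.964.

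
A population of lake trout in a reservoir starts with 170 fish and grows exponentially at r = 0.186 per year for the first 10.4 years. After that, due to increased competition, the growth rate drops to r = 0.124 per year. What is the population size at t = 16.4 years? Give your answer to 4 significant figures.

Phase 1: N(10.4) = 170·e^(0.186×10.4) = 170·e^1.934 = 1176.38.
Phase 2 runs for 16.4 − 10.4 = 6 years at r = 0.124.
N(16.4) = 1176.38·e^(0.124×6) = 1176.38·e^0.744 = 2475.5.

2476 fish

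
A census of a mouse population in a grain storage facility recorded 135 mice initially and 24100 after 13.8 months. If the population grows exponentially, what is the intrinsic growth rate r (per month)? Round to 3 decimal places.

0.376 per month

From N(t) = N₀·e^(rt): e^(r·13.8) = 24100/135 = 178.52.
r·13.8 = ln(178.52) = 5.1847, so r = 5.1847/13.8 = 0.3757.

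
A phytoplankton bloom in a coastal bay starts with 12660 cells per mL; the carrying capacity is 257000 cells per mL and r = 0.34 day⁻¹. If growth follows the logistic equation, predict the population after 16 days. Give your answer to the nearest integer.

A = (K − N₀)/N₀ = (257000 − 12660)/12660 = 19.3.
N(t) = K/(1 + A·e^(−rt)) = 257000/(1 + 19.3×e^(−0.34×16)).
e^(−5.44) = 0.0043395; denominator = 1 + 19.3×0.0043395 = 1.0838.
N = 257000/1.0838 = 237139.

237139 cells per mL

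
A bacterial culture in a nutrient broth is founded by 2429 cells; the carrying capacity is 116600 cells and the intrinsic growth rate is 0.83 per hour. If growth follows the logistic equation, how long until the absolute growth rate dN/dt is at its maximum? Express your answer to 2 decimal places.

Logistic growth is fastest at N = K/2 = 58300.
A = (K − N₀)/N₀ = 47.003. Set K/(1 + A·e^(−rt)) = K/2 → A·e^(−rt) = 1.
e^(−0.83t) = 1/47.003 = 0.0212751, so t = ln(47.003)/0.83 = 3.8502/0.83 = 4.6388.

4.64 hours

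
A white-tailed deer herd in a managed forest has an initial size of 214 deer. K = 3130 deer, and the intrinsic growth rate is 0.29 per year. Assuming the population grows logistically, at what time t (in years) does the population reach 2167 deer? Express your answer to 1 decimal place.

11.8 years

A = (K − N₀)/N₀ = (3130 − 214)/214 = 13.626.
Solve 3130/(1 + 13.626·e^(−0.29t)) = 2167: 1 + 13.626·e^(−0.29t) = 1.4444, so e^(−0.29t) = 0.0326132.
−0.29·t = ln(0.0326132) = -3.423, so t = 3.423/0.29 = 11.804.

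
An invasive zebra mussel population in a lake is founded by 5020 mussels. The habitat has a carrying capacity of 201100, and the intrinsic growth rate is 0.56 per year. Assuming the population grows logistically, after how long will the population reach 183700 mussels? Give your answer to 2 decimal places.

10.75 years

A = (K − N₀)/N₀ = (201100 − 5020)/5020 = 39.06.
Solve 201100/(1 + 39.06·e^(−0.56t)) = 183700: 1 + 39.06·e^(−0.56t) = 1.0947, so e^(−0.56t) = 0.00242499.
−0.56·t = ln(0.00242499) = -6.0219, so t = 6.0219/0.56 = 10.753.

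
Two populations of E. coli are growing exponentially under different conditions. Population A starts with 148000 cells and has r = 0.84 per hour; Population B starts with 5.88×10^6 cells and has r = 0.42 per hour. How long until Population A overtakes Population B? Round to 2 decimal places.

8.77 hours

Set 148000·e^(0.84t) = 5.88×10^6·e^(0.42t).
e^((0.84 − 0.42)t) = 5.88×10^6/148000 → e^(0.42·t) = 39.73.
0.42·t = ln(39.73) = 3.6821, so t = 3.6821/0.42 = 8.7669.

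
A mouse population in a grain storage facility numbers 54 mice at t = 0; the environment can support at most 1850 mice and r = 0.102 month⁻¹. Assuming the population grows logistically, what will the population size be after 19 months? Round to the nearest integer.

A = (K − N₀)/N₀ = (1850 − 54)/54 = 33.259.
N(t) = K/(1 + A·e^(−rt)) = 1850/(1 + 33.259×e^(−0.102×19)).
e^(−1.938) = 0.14399; denominator = 1 + 33.259×0.14399 = 5.7891.
N = 1850/5.7891 = 319.569.

320 mice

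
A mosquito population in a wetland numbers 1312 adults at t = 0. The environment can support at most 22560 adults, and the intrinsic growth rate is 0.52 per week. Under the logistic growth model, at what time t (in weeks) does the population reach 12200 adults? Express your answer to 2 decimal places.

5.67 weeks

A = (K − N₀)/N₀ = (22560 − 1312)/1312 = 16.195.
Solve 22560/(1 + 16.195·e^(−0.52t)) = 12200: 1 + 16.195·e^(−0.52t) = 1.8492, so e^(−0.52t) = 0.0524343.
−0.52·t = ln(0.0524343) = -2.9482, so t = 2.9482/0.52 = 5.6696.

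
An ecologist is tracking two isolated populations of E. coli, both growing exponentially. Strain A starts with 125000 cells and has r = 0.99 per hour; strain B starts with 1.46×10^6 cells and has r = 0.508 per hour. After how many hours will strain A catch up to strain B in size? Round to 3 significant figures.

5.10 hours

Set 125000·e^(0.99t) = 1.46×10^6·e^(0.508t).
e^((0.99 − 0.508)t) = 1.46×10^6/125000 → e^(0.482·t) = 11.68.
0.482·t = ln(11.68) = 2.4579, so t = 2.4579/0.482 = 5.0993.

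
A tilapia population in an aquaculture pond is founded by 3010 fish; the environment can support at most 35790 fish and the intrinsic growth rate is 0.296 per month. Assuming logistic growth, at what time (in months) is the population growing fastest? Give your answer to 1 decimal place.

Logistic growth is fastest at N = K/2 = 17895.
A = (K − N₀)/N₀ = 10.89. Set K/(1 + A·e^(−rt)) = K/2 → A·e^(−rt) = 1.
e^(−0.296t) = 1/10.89 = 0.0918243, so t = ln(10.89)/0.296 = 2.3879/0.296 = 8.0672.

8.1 months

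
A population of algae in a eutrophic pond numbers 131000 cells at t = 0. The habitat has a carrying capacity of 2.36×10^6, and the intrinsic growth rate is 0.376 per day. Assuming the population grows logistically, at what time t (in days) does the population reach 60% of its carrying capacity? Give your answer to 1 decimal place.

8.6 days

A = (K − N₀)/N₀ = (2.36×10^6 − 131000)/131000 = 17.015.
Solve 2.36×10^6/(1 + 17.015·e^(−0.376t)) = 1.416×10^6: 1 + 17.015·e^(−0.376t) = 1.6667, so e^(−0.376t) = 0.0391805.
−0.376·t = ln(0.0391805) = -3.2396, so t = 3.2396/0.376 = 8.6159.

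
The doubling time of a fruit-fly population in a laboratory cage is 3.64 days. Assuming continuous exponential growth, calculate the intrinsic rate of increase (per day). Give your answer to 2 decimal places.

0.19 per day

r = ln(2)/t_d = 0.6931/3.64 = 0.19043.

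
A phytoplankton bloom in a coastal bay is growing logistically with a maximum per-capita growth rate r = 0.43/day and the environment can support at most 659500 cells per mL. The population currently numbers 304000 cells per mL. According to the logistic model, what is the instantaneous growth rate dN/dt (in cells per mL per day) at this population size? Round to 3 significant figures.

dN/dt = rN(1 − N/K) = 0.43 × 304000 × (1 − 304000/659500).
1 − 304000/659500 = 0.53904; dN/dt = 0.43 × 304000 × 0.53904 = 70464.

70500 cells per mL per day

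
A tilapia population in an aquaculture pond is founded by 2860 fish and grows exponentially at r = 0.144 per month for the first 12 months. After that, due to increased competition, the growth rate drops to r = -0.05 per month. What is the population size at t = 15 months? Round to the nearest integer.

Phase 1: N(12) = 2860·e^(0.144×12) = 2860·e^1.728 = 16100.
Phase 2 runs for 15 − 12 = 3 months at r = -0.05.
N(15) = 16100·e^(-0.05×3) = 16100·e^-0.15 = 13857.4.

13857 fish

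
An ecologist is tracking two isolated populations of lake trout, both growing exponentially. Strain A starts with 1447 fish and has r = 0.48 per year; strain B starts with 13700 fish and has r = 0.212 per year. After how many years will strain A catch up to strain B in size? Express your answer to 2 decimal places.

8.39 years

Set 1447·e^(0.48t) = 13700·e^(0.212t).
e^((0.48 − 0.212)t) = 13700/1447 → e^(0.268·t) = 9.4679.
0.268·t = ln(9.4679) = 2.2479, so t = 2.2479/0.268 = 8.3877.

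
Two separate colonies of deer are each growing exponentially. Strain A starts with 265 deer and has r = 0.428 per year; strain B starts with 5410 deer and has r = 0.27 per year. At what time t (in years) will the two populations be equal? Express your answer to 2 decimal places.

19.09 years

Set 265·e^(0.428t) = 5410·e^(0.27t).
e^((0.428 − 0.27)t) = 5410/265 → e^(0.158·t) = 20.415.
0.158·t = ln(20.415) = 3.0163, so t = 3.0163/0.158 = 19.09.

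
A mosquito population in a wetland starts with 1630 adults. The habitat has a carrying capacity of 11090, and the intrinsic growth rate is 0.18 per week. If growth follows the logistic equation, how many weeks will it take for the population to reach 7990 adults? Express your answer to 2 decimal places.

A = (K − N₀)/N₀ = (11090 − 1630)/1630 = 5.8037.
Solve 11090/(1 + 5.8037·e^(−0.18t)) = 7990: 1 + 5.8037·e^(−0.18t) = 1.388, so e^(−0.18t) = 0.0668515.
−0.18·t = ln(0.0668515) = -2.7053, so t = 2.7053/0.18 = 15.029.

15.03 weeks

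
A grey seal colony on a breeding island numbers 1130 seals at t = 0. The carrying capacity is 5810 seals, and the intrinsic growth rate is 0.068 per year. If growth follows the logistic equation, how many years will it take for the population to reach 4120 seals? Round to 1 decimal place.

34.0 years

A = (K − N₀)/N₀ = (5810 − 1130)/1130 = 4.1416.
Solve 5810/(1 + 4.1416·e^(−0.068t)) = 4120: 1 + 4.1416·e^(−0.068t) = 1.4102, so e^(−0.068t) = 0.0990426.
−0.068·t = ln(0.0990426) = -2.3122, so t = 2.3122/0.068 = 34.003.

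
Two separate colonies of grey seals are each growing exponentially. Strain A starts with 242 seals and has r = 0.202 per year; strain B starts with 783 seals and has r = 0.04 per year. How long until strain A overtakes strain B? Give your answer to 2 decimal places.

Set 242·e^(0.202t) = 783·e^(0.04t).
e^((0.202 − 0.04)t) = 783/242 → e^(0.162·t) = 3.2355.
0.162·t = ln(3.2355) = 1.1742, so t = 1.1742/0.162 = 7.2481.

7.25 years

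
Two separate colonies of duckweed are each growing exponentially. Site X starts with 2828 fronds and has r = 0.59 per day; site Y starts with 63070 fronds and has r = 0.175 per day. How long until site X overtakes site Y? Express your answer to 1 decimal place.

7.5 days

Set 2828·e^(0.59t) = 63070·e^(0.175t).
e^((0.59 − 0.175)t) = 63070/2828 → e^(0.415·t) = 22.302.
0.415·t = ln(22.302) = 3.1047, so t = 3.1047/0.415 = 7.4811.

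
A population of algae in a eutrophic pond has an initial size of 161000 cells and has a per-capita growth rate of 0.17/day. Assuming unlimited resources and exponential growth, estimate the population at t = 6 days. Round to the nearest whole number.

N(t) = N₀·e^(rt) = 161000 × e^(0.17×6) = 161000 × e^1.02.
e^1.02 ≈ 2.7732, so N ≈ 161000 × 2.7732 = 446484.

446484 cells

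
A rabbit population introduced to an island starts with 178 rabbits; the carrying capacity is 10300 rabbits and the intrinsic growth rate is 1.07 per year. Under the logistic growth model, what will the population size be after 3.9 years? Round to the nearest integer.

5490 rabbits

A = (K − N₀)/N₀ = (10300 − 178)/178 = 56.865.
N(t) = K/(1 + A·e^(−rt)) = 10300/(1 + 56.865×e^(−1.07×3.9)).
e^(−4.173) = 0.015406; denominator = 1 + 56.865×0.015406 = 1.8761.
N = 10300/1.8761 = 5490.22.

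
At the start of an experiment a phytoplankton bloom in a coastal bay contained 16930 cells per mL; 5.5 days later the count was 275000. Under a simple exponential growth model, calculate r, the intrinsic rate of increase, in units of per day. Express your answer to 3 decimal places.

From N(t) = N₀·e^(rt): e^(r·5.5) = 275000/16930 = 16.243.
r·5.5 = ln(16.243) = 2.7877, so r = 2.7877/5.5 = 0.50685.

0.507 per day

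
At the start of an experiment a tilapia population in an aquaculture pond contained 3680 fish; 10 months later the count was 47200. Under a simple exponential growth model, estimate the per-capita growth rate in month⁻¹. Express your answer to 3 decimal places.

0.255 per month

From N(t) = N₀·e^(rt): e^(r·10) = 47200/3680 = 12.826.
r·10 = ln(12.826) = 2.5515, so r = 2.5515/10 = 0.25515.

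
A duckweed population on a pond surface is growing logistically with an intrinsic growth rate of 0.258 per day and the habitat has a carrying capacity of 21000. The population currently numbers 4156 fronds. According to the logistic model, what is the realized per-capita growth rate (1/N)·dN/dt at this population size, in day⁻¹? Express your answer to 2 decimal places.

0.21 per day

(1/N)·dN/dt = r(1 − N/K) = 0.258 × (1 − 4156/21000).
= 0.258 × 0.8021 = 0.20694.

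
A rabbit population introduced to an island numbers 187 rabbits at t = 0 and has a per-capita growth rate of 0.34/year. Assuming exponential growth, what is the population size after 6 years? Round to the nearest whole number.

N(t) = N₀·e^(rt) = 187 × e^(0.34×6) = 187 × e^2.04.
e^2.04 ≈ 7.6906, so N ≈ 187 × 7.6906 = 1438.14.

1438 rabbits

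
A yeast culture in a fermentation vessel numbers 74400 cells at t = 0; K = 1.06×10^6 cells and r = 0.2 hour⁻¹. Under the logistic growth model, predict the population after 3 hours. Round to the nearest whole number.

128170 cells

A = (K − N₀)/N₀ = (1.06×10^6 − 74400)/74400 = 13.247.
N(t) = K/(1 + A·e^(−rt)) = 1.06×10^6/(1 + 13.247×e^(−0.2×3)).
e^(−0.6) = 0.54881; denominator = 1 + 13.247×0.54881 = 8.2703.
N = 1.06×10^6/8.2703 = 128170.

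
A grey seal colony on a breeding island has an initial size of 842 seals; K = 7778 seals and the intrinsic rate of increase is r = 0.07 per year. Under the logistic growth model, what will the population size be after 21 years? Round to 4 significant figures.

A = (K − N₀)/N₀ = (7778 − 842)/842 = 8.2375.
N(t) = K/(1 + A·e^(−rt)) = 7778/(1 + 8.2375×e^(−0.07×21)).
e^(−1.47) = 0.22993; denominator = 1 + 8.2375×0.22993 = 2.894.
N = 7778/2.894 = 2687.61.

2688 seals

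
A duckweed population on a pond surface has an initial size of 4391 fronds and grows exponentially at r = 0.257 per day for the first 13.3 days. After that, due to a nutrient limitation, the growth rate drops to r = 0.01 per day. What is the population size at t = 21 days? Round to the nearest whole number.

144699 fronds

Phase 1: N(13.3) = 4391·e^(0.257×13.3) = 4391·e^3.418 = 133976.
Phase 2 runs for 21 − 13.3 = 7.7 days at r = 0.01.
N(21) = 133976·e^(0.01×7.7) = 133976·e^0.077 = 144699.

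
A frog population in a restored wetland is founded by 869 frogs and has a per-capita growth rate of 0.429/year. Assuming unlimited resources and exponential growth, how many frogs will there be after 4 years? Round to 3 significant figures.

N(t) = N₀·e^(rt) = 869 × e^(0.429×4) = 869 × e^1.716.
e^1.716 ≈ 5.5622, so N ≈ 869 × 5.5622 = 4833.58.

4830 frogs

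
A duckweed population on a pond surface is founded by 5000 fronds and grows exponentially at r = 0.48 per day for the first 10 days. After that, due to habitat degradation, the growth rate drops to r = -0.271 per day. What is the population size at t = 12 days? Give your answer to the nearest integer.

Phase 1: N(10) = 5000·e^(0.48×10) = 5000·e^4.8 = 607552.
Phase 2 runs for 12 − 10 = 2 days at r = -0.271.
N(12) = 607552·e^(-0.271×2) = 607552·e^-0.542 = 353343.

353343 fronds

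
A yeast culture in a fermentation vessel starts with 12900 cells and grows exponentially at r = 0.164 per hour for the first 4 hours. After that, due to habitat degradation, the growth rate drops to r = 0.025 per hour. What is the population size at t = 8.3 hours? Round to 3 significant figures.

Phase 1: N(4) = 12900·e^(0.164×4) = 12900·e^0.656 = 24859.2.
Phase 2 runs for 8.3 − 4 = 4.3 hours at r = 0.025.
N(8.3) = 24859.2·e^(0.025×4.3) = 24859.2·e^0.1075 = 27680.5.

27700 cells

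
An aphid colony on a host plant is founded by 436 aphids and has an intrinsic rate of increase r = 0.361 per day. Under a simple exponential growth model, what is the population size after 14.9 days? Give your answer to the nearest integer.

94518 aphids

N(t) = N₀·e^(rt) = 436 × e^(0.361×14.9) = 436 × e^5.379.
e^5.379 ≈ 216.78, so N ≈ 436 × 216.78 = 94517.7.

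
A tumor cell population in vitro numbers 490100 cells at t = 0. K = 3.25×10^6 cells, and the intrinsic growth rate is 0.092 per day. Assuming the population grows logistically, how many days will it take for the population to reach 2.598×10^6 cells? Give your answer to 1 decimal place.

33.8 days

A = (K − N₀)/N₀ = (3.25×10^6 − 490100)/490100 = 5.6313.
Solve 3.25×10^6/(1 + 5.6313·e^(−0.092t)) = 2.598×10^6: 1 + 5.6313·e^(−0.092t) = 1.251, so e^(−0.092t) = 0.0445656.
−0.092·t = ln(0.0445656) = -3.1108, so t = 3.1108/0.092 = 33.813.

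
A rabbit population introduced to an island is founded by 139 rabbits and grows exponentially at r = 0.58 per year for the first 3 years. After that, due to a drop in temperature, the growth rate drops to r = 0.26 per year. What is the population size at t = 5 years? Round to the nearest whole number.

Phase 1: N(3) = 139·e^(0.58×3) = 139·e^1.74 = 791.931.
Phase 2 runs for 5 − 3 = 2 years at r = 0.26.
N(5) = 791.931·e^(0.26×2) = 791.931·e^0.52 = 1332.05.

1332 rabbits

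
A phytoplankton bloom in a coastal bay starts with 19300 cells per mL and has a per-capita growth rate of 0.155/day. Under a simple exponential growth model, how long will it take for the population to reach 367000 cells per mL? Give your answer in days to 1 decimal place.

Set N₀·e^(rt) = 367000: e^(0.155·t) = 367000/19300 = 19.016.
0.155·t = ln(19.016) = 2.9453, so t = 2.9453/0.155 = 19.002.

19.0 days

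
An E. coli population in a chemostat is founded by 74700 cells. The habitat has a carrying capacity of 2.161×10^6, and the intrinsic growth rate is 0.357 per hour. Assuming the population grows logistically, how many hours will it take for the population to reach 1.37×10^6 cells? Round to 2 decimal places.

10.87 hours

A = (K − N₀)/N₀ = (2.161×10^6 − 74700)/74700 = 27.929.
Solve 2.161×10^6/(1 + 27.929·e^(−0.357t)) = 1.37×10^6: 1 + 27.929·e^(−0.357t) = 1.5774, so e^(−0.357t) = 0.0206728.
−0.357·t = ln(0.0206728) = -3.8789, so t = 3.8789/0.357 = 10.865.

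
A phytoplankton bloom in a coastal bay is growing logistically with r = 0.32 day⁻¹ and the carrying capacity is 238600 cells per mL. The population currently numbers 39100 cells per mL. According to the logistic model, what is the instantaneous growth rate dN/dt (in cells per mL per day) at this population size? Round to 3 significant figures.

dN/dt = rN(1 − N/K) = 0.32 × 39100 × (1 − 39100/238600).
1 − 39100/238600 = 0.83613; dN/dt = 0.32 × 39100 × 0.83613 = 10462.

10500 cells per mL per day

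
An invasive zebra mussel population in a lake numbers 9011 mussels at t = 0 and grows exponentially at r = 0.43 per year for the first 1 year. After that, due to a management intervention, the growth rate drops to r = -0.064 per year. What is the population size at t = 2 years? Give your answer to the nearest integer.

Phase 1: N(1) = 9011·e^(0.43×1) = 9011·e^0.43 = 13852.2.
Phase 2 runs for 2 − 1 = 1 years at r = -0.064.
N(2) = 13852.2·e^(-0.064×1) = 13852.2·e^-0.064 = 12993.5.

12993 mussels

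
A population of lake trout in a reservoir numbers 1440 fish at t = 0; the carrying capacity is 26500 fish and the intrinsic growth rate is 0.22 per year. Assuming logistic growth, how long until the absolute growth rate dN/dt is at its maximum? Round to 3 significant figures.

13.0 years

Logistic growth is fastest at N = K/2 = 13250.
A = (K − N₀)/N₀ = 17.403. Set K/(1 + A·e^(−rt)) = K/2 → A·e^(−rt) = 1.
e^(−0.22t) = 1/17.403 = 0.0574621, so t = ln(17.403)/0.22 = 2.8566/0.22 = 12.985.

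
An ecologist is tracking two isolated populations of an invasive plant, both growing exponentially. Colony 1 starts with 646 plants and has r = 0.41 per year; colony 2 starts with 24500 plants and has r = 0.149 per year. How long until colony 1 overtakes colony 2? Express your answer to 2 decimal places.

13.93 years

Set 646·e^(0.41t) = 24500·e^(0.149t).
e^((0.41 − 0.149)t) = 24500/646 → e^(0.261·t) = 37.926.
0.261·t = ln(37.926) = 3.6356, so t = 3.6356/0.261 = 13.93.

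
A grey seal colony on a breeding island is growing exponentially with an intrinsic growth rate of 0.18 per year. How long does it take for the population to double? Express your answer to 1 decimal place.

3.9 years

Doubling time t_d = ln(2)/r = 0.6931/0.18 = 3.8508.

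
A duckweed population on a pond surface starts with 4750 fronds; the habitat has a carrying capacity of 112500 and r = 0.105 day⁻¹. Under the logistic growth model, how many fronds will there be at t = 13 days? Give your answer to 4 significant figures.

16560 fronds

A = (K − N₀)/N₀ = (112500 − 4750)/4750 = 22.684.
N(t) = K/(1 + A·e^(−rt)) = 112500/(1 + 22.684×e^(−0.105×13)).
e^(−1.365) = 0.25538; denominator = 1 + 22.684×0.25538 = 6.7931.
N = 112500/6.7931 = 16560.9.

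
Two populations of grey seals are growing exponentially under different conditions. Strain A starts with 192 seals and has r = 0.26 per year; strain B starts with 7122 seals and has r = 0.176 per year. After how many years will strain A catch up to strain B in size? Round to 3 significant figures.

Set 192·e^(0.26t) = 7122·e^(0.176t).
e^((0.26 − 0.176)t) = 7122/192 → e^(0.084·t) = 37.094.
0.084·t = ln(37.094) = 3.6134, so t = 3.6134/0.084 = 43.017.

43.0 years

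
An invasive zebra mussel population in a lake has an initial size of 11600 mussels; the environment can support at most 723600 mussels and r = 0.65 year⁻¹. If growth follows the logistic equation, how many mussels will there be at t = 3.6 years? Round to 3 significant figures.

105000 mussels

A = (K − N₀)/N₀ = (723600 − 11600)/11600 = 61.379.
N(t) = K/(1 + A·e^(−rt)) = 723600/(1 + 61.379×e^(−0.65×3.6)).
e^(−2.34) = 0.096328; denominator = 1 + 61.379×0.096328 = 6.9125.
N = 723600/6.9125 = 104680.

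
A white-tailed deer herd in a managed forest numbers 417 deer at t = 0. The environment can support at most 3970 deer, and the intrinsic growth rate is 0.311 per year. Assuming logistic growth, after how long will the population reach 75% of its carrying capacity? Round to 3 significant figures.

10.4 years

A = (K − N₀)/N₀ = (3970 − 417)/417 = 8.5204.
Solve 3970/(1 + 8.5204·e^(−0.311t)) = 2977.5: 1 + 8.5204·e^(−0.311t) = 1.3333, so e^(−0.311t) = 0.0391219.
−0.311·t = ln(0.0391219) = -3.2411, so t = 3.2411/0.311 = 10.421.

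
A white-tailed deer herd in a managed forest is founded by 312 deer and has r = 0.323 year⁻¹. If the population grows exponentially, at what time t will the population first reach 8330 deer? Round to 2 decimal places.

10.17 years

Set N₀·e^(rt) = 8330: e^(0.323·t) = 8330/312 = 26.699.
0.323·t = ln(26.699) = 3.2846, so t = 3.2846/0.323 = 10.169.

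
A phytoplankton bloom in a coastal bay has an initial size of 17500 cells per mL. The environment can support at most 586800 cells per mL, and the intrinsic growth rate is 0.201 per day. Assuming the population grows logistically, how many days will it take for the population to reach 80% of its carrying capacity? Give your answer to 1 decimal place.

A = (K − N₀)/N₀ = (586800 − 17500)/17500 = 32.531.
Solve 586800/(1 + 32.531·e^(−0.201t)) = 469440: 1 + 32.531·e^(−0.201t) = 1.25, so e^(−0.201t) = 0.00768488.
−0.201·t = ln(0.00768488) = -4.8685, so t = 4.8685/0.201 = 24.221.

24.2 days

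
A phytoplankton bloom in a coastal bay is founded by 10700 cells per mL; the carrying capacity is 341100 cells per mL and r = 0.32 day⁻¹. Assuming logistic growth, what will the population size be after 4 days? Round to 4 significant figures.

35590 cells per mL

A = (K − N₀)/N₀ = (341100 − 10700)/10700 = 30.879.
N(t) = K/(1 + A·e^(−rt)) = 341100/(1 + 30.879×e^(−0.32×4)).
e^(−1.28) = 0.27804; denominator = 1 + 30.879×0.27804 = 9.5854.
N = 341100/9.5854 = 35585.5.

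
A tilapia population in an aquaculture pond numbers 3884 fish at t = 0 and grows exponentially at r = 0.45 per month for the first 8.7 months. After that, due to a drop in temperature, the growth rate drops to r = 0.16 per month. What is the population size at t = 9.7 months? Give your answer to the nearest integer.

Phase 1: N(8.7) = 3884·e^(0.45×8.7) = 3884·e^3.915 = 194779.
Phase 2 runs for 9.7 − 8.7 = 1 months at r = 0.16.
N(9.7) = 194779·e^(0.16×1) = 194779·e^0.16 = 228575.

228575 fish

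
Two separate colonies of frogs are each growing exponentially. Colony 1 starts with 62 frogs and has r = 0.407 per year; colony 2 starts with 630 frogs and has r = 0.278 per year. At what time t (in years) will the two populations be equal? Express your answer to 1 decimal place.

Set 62·e^(0.407t) = 630·e^(0.278t).
e^((0.407 − 0.278)t) = 630/62 → e^(0.129·t) = 10.161.
0.129·t = ln(10.161) = 2.3186, so t = 2.3186/0.129 = 17.974.

18.0 years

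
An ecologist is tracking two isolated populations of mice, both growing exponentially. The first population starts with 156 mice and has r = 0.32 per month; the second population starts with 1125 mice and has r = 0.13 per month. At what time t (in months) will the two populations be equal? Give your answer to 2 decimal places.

10.40 months

Set 156·e^(0.32t) = 1125·e^(0.13t).
e^((0.32 − 0.13)t) = 1125/156 → e^(0.19·t) = 7.2115.
0.19·t = ln(7.2115) = 1.9757, so t = 1.9757/0.19 = 10.398.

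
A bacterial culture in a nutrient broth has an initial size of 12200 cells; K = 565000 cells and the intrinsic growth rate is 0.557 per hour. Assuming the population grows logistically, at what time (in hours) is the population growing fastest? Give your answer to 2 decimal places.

6.85 hours

Logistic growth is fastest at N = K/2 = 282500.
A = (K − N₀)/N₀ = 45.311. Set K/(1 + A·e^(−rt)) = K/2 → A·e^(−rt) = 1.
e^(−0.557t) = 1/45.311 = 0.0220695, so t = ln(45.311)/0.557 = 3.8136/0.557 = 6.8466.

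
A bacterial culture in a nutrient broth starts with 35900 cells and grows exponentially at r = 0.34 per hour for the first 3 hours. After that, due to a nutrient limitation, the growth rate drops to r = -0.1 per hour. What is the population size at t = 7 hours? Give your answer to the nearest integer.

66736 cells

Phase 1: N(3) = 35900·e^(0.34×3) = 35900·e^1.02 = 99557.7.
Phase 2 runs for 7 − 3 = 4 hours at r = -0.1.
N(7) = 99557.7·e^(-0.1×4) = 99557.7·e^-0.4 = 66735.5.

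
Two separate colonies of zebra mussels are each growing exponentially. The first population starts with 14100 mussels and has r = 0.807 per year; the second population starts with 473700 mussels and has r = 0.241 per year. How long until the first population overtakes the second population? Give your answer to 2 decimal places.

6.21 years

Set 14100·e^(0.807t) = 473700·e^(0.241t).
e^((0.807 − 0.241)t) = 473700/14100 → e^(0.566·t) = 33.596.
0.566·t = ln(33.596) = 3.5144, so t = 3.5144/0.566 = 6.2092.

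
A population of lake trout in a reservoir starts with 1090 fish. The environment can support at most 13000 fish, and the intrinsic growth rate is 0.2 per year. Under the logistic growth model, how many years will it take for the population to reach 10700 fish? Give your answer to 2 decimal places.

19.64 years

A = (K − N₀)/N₀ = (13000 − 1090)/1090 = 10.927.
Solve 13000/(1 + 10.927·e^(−0.2t)) = 10700: 1 + 10.927·e^(−0.2t) = 1.215, so e^(−0.2t) = 0.0196725.
−0.2·t = ln(0.0196725) = -3.9285, so t = 3.9285/0.2 = 19.643.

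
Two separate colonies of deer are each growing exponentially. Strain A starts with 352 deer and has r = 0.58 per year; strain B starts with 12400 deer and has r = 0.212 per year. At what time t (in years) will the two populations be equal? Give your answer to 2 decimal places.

Set 352·e^(0.58t) = 12400·e^(0.212t).
e^((0.58 − 0.212)t) = 12400/352 → e^(0.368·t) = 35.227.
0.368·t = ln(35.227) = 3.5618, so t = 3.5618/0.368 = 9.6789.

9.68 years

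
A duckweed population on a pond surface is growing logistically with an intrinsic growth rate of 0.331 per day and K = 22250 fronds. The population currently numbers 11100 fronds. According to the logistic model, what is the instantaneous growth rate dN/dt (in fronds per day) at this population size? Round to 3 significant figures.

1840 fronds per day

dN/dt = rN(1 − N/K) = 0.331 × 11100 × (1 − 11100/22250).
1 − 11100/22250 = 0.50112; dN/dt = 0.331 × 11100 × 0.50112 = 1841.2.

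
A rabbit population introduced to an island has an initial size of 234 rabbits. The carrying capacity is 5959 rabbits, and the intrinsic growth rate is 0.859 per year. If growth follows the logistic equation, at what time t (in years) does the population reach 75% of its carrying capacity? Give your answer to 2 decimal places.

A = (K − N₀)/N₀ = (5959 − 234)/234 = 24.466.
Solve 5959/(1 + 24.466·e^(−0.859t)) = 4469.25: 1 + 24.466·e^(−0.859t) = 1.3333, so e^(−0.859t) = 0.0136245.
−0.859·t = ln(0.0136245) = -4.2959, so t = 4.2959/0.859 = 5.001.

5.00 years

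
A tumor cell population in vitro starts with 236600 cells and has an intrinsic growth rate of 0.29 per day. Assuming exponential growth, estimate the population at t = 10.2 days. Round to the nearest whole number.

N(t) = N₀·e^(rt) = 236600 × e^(0.29×10.2) = 236600 × e^2.958.
e^2.958 ≈ 19.259, so N ≈ 236600 × 19.259 = 4.556777×10^6.

4556777 cells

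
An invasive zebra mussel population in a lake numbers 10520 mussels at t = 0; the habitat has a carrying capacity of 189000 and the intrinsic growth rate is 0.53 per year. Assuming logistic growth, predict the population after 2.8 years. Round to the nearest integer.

38996 mussels

A = (K − N₀)/N₀ = (189000 − 10520)/10520 = 16.966.
N(t) = K/(1 + A·e^(−rt)) = 189000/(1 + 16.966×e^(−0.53×2.8)).
e^(−1.484) = 0.22673; denominator = 1 + 16.966×0.22673 = 4.8466.
N = 189000/4.8466 = 38996.1.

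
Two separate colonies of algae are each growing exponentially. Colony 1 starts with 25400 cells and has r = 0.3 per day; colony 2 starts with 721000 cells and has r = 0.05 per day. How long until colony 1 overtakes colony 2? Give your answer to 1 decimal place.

13.4 days

Set 25400·e^(0.3t) = 721000·e^(0.05t).
e^((0.3 − 0.05)t) = 721000/25400 → e^(0.25·t) = 28.386.
0.25·t = ln(28.386) = 3.3459, so t = 3.3459/0.25 = 13.384.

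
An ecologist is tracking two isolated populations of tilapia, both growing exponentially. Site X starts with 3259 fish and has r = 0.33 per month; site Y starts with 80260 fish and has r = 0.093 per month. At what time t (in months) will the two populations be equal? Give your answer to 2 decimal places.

13.52 months

Set 3259·e^(0.33t) = 80260·e^(0.093t).
e^((0.33 − 0.093)t) = 80260/3259 → e^(0.237·t) = 24.627.
0.237·t = ln(24.627) = 3.2039, so t = 3.2039/0.237 = 13.518.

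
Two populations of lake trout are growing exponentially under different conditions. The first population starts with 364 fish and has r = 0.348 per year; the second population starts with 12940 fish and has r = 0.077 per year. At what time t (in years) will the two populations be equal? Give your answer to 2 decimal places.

13.18 years

Set 364·e^(0.348t) = 12940·e^(0.077t).
e^((0.348 − 0.077)t) = 12940/364 → e^(0.271·t) = 35.549.
0.271·t = ln(35.549) = 3.5709, so t = 3.5709/0.271 = 13.177.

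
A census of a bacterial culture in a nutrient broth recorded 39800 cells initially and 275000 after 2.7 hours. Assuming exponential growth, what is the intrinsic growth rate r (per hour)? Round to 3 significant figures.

From N(t) = N₀·e^(rt): e^(r·2.7) = 275000/39800 = 6.9095.
r·2.7 = ln(6.9095) = 1.9329, so r = 1.9329/2.7 = 0.71589.

0.716 per hour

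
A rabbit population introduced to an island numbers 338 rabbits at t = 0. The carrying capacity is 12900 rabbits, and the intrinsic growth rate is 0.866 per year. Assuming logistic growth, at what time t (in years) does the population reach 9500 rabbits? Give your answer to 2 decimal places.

5.36 years

A = (K − N₀)/N₀ = (12900 − 338)/338 = 37.166.
Solve 12900/(1 + 37.166·e^(−0.866t)) = 9500: 1 + 37.166·e^(−0.866t) = 1.3579, so e^(−0.866t) = 0.00962971.
−0.866·t = ln(0.00962971) = -4.6429, so t = 4.6429/0.866 = 5.3613.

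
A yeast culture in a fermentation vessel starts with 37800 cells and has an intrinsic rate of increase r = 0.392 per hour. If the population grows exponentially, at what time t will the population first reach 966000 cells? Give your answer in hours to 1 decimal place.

Set N₀·e^(rt) = 966000: e^(0.392·t) = 966000/37800 = 25.556.
0.392·t = ln(25.556) = 3.2409, so t = 3.2409/0.392 = 8.2675.

8.3 hours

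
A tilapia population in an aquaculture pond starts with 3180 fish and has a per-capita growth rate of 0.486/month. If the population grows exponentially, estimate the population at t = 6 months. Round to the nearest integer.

N(t) = N₀·e^(rt) = 3180 × e^(0.486×6) = 3180 × e^2.916.
e^2.916 ≈ 18.467, so N ≈ 3180 × 18.467 = 58725.9.

58726 fish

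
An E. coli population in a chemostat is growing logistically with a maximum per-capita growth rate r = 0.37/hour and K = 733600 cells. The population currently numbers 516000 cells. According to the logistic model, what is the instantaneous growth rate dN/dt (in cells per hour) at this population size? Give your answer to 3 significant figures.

dN/dt = rN(1 − N/K) = 0.37 × 516000 × (1 − 516000/733600).
1 − 516000/733600 = 0.29662; dN/dt = 0.37 × 516000 × 0.29662 = 56631.

56600 cells per hour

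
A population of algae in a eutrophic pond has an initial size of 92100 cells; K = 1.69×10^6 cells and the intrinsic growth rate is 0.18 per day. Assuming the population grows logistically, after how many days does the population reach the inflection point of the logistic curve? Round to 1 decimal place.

Logistic growth is fastest at N = K/2 = 845000.
A = (K − N₀)/N₀ = 17.35. Set K/(1 + A·e^(−rt)) = K/2 → A·e^(−rt) = 1.
e^(−0.18t) = 1/17.35 = 0.0576382, so t = ln(17.35)/0.18 = 2.8536/0.18 = 15.853.

15.9 days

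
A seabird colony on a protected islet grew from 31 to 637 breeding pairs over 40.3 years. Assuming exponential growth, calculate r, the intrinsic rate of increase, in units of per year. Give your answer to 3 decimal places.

From N(t) = N₀·e^(rt): e^(r·40.3) = 637/31 = 20.548.
r·40.3 = ln(20.548) = 3.0228, so r = 3.0228/40.3 = 0.075007.

0.075 per year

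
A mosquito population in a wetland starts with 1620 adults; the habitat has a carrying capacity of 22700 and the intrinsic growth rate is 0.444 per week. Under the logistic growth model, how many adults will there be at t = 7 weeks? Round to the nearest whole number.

14353 adults

A = (K − N₀)/N₀ = (22700 − 1620)/1620 = 13.012.
N(t) = K/(1 + A·e^(−rt)) = 22700/(1 + 13.012×e^(−0.444×7)).
e^(−3.108) = 0.04469; denominator = 1 + 13.012×0.04469 = 1.5815.
N = 22700/1.5815 = 14353.2.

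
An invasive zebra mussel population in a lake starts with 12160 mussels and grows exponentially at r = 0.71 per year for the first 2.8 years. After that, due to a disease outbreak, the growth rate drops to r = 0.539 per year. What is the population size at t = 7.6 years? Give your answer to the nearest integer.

1180097 mussels

Phase 1: N(2.8) = 12160·e^(0.71×2.8) = 12160·e^1.988 = 88779.2.
Phase 2 runs for 7.6 − 2.8 = 4.8 years at r = 0.539.
N(7.6) = 88779.2·e^(0.539×4.8) = 88779.2·e^2.587 = 1.180097×10^6.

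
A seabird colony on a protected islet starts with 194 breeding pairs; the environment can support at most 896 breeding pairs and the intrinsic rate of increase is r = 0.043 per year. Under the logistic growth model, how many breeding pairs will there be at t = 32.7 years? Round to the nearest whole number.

A = (K − N₀)/N₀ = (896 − 194)/194 = 3.6186.
N(t) = K/(1 + A·e^(−rt)) = 896/(1 + 3.6186×e^(−0.043×32.7)).
e^(−1.406) = 0.2451; denominator = 1 + 3.6186×0.2451 = 1.8869.
N = 896/1.8869 = 474.853.

475 breeding pairs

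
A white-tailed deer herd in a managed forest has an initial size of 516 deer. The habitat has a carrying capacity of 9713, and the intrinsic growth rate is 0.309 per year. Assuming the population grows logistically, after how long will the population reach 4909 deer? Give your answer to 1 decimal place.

9.4 years

A = (K − N₀)/N₀ = (9713 − 516)/516 = 17.824.
Solve 9713/(1 + 17.824·e^(−0.309t)) = 4909: 1 + 17.824·e^(−0.309t) = 1.9786, so e^(−0.309t) = 0.0549052.
−0.309·t = ln(0.0549052) = -2.9021, so t = 2.9021/0.309 = 9.3921.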